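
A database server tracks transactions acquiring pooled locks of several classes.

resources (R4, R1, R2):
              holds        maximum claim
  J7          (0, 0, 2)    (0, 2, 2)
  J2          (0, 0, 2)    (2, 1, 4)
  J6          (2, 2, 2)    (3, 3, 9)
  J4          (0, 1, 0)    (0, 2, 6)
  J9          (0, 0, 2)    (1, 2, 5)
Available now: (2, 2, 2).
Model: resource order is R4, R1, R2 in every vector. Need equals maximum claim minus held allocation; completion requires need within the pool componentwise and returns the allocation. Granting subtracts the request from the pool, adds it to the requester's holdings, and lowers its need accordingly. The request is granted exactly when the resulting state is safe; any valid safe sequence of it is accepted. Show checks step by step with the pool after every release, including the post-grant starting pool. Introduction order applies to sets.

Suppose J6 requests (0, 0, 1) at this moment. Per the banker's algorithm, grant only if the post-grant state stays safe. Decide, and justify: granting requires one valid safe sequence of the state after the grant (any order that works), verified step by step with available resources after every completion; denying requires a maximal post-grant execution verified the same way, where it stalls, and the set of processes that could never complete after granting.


GRANT: granting preserves safety; a valid post-grant sequence is J7, J9, J2, J6, J4.
Key observation: after the grant the pool drops to (2, 2, 1), which still lets J7 finish first and unwind the rest.
Check on the post-grant state, step by step:
  pool = (2, 2, 1)
  J7 needs (0, 2, 0) <= (2, 2, 1) -> finishes; pool += (0, 0, 2) = (2, 2, 3)
  J9 needs (1, 2, 3) <= (2, 2, 3) -> finishes; pool += (0, 0, 2) = (2, 2, 5)
  J2 needs (2, 1, 2) <= (2, 2, 5) -> finishes; pool += (0, 0, 2) = (2, 2, 7)
  J6 needs (1, 1, 6) <= (2, 2, 7) -> finishes; pool += (2, 2, 3) = (4, 4, 10)
  J4 needs (0, 1, 6) <= (4, 4, 10) -> finishes; pool += (0, 1, 0) = (4, 5, 10)


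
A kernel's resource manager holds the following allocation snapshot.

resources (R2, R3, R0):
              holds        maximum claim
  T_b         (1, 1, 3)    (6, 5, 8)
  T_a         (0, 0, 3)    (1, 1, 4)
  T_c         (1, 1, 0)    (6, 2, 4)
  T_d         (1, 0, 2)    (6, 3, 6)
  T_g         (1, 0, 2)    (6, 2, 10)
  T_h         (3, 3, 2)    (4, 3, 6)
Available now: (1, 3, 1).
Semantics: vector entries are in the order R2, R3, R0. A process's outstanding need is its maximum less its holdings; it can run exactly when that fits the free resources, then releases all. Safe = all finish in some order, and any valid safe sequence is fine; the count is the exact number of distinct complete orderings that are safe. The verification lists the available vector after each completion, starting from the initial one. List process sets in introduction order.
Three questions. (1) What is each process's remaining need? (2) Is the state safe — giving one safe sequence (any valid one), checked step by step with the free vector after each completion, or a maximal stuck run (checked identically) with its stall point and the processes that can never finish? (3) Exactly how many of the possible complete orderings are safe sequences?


(1) Outstanding need per process (order R2, R3, R0):
  T_b: (5, 4, 5)
  T_a: (1, 1, 1)
  T_c: (5, 1, 4)
  T_d: (5, 3, 4)
  T_g: (5, 2, 8)
  T_h: (1, 0, 4)
(2) The state is UNSAFE.
Key observation: the wall is R2: completing T_a, T_h brings the pool only to (4, 6, 6), and all the rest need more.
A maximal execution: T_a, T_h — then nothing else fits. Step-by-step check:
  pool = (1, 3, 1)
  T_a needs (1, 1, 1) <= (1, 3, 1) -> finishes; pool += (0, 0, 3) = (1, 3, 4)
  T_h needs (1, 0, 4) <= (1, 3, 4) -> finishes; pool += (3, 3, 2) = (4, 6, 6)
  T_b still needs (5, 4, 5) but only (4, 6, 6) is free — short on R2
  T_c still needs (5, 1, 4) but only (4, 6, 6) is free — short on R2
  T_d still needs (5, 3, 4) but only (4, 6, 6) is free — short on R2
  T_g still needs (5, 2, 8) but only (4, 6, 6) is free — short on R2 and R0
Permanently blocked: T_b, T_c, T_d and T_g.
(3) The exact count: 0 of the possible complete orderings are safe sequences.


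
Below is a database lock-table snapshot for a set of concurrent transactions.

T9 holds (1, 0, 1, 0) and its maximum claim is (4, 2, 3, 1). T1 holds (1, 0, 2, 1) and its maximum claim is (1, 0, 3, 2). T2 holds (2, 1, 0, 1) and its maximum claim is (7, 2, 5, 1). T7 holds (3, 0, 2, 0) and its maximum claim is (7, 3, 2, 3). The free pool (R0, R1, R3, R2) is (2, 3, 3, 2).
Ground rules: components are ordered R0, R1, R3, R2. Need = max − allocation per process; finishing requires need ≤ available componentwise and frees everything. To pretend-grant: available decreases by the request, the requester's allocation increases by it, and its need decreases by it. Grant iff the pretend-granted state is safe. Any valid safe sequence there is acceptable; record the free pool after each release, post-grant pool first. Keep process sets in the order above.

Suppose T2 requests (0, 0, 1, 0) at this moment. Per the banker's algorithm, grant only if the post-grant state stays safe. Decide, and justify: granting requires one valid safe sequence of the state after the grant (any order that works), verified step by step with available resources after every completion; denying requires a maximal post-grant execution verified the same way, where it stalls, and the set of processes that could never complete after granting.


GRANT: granting preserves safety; a valid post-grant sequence is T1, T9, T7, T2.
Key observation: the transfer keeps a workable pool ((2, 3, 2, 2)); T1 starts the safe sequence.
Check on the post-grant state, step by step:
  pool = (2, 3, 2, 2)
  T1 needs (0, 0, 1, 1) <= (2, 3, 2, 2) -> finishes; pool += (1, 0, 2, 1) = (3, 3, 4, 3)
  T9 needs (3, 2, 2, 1) <= (3, 3, 4, 3) -> finishes; pool += (1, 0, 1, 0) = (4, 3, 5, 3)
  T7 needs (4, 3, 0, 3) <= (4, 3, 5, 3) -> finishes; pool += (3, 0, 2, 0) = (7, 3, 7, 3)
  T2 needs (5, 1, 4, 0) <= (7, 3, 7, 3) -> finishes; pool += (2, 1, 1, 1) = (9, 4, 8, 4)


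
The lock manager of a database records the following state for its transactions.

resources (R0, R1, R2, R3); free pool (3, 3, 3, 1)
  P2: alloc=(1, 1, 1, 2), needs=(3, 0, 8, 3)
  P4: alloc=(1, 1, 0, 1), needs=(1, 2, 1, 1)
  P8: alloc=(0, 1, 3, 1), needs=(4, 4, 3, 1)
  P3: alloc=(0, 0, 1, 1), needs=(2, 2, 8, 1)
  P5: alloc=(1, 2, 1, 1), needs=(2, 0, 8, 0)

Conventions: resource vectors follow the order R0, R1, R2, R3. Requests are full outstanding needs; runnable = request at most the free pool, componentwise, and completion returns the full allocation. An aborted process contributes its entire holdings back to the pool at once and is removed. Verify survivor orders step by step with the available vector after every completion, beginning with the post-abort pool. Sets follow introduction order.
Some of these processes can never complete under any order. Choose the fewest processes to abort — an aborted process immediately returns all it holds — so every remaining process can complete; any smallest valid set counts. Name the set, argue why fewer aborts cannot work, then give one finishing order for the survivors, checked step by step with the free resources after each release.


Minimum abort set: P3 and P5.
Key observation: P2 had no path to completion before; after the abort of P3 and P5 ((1, 2, 2, 2) returned), step 3 is where it fits.
No one abort is enough; case by case: P2 alone leaves P3 blocked (short on R2); P4 alone leaves P2 blocked (short on R2); P8 alone leaves P2 blocked (short on R2); P3 alone leaves P2 blocked (short on R2); P5 alone leaves P2 blocked (short on R2).
One survivor order: P8, P4, P2. Step-by-step check (post-abort pool first):
  pool = (4, 5, 5, 3)
  P8: need (4, 4, 3, 1) fits (4, 5, 5, 3); releases (0, 1, 3, 1), pool now (4, 6, 8, 4)
  P4: need (1, 2, 1, 1) fits (4, 6, 8, 4); releases (1, 1, 0, 1), pool now (5, 7, 8, 5)
  P2: need (3, 0, 8, 3) fits (5, 7, 8, 5); releases (1, 1, 1, 2), pool now (6, 8, 9, 7)


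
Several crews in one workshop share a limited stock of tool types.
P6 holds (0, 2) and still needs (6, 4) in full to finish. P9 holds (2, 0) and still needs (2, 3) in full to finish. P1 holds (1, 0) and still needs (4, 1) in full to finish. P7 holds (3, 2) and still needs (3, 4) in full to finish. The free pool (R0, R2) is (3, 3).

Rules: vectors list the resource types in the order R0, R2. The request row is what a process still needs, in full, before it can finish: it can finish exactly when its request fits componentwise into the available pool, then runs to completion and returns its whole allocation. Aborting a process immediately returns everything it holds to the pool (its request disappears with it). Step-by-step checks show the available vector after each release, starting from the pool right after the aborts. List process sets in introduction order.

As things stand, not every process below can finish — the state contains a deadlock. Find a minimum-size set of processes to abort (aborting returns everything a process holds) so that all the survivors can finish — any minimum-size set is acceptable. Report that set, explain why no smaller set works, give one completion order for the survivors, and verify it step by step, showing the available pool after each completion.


Minimum abort set: P6.
Key observation: aborting P6 returns (0, 2), and P7 — hopeless before — runs at step 3 with the returned capacity in the pool.
No smaller set exists: with zero aborts the deadlock remains.
The survivors complete as P9, P1, P7. Check, step by step (starting from the post-abort pool):
  pool = (3, 5)
  run P9 (needs (2, 3), free (3, 5)); after release of (2, 0) the pool is (5, 5)
  run P1 (needs (4, 1), free (5, 5)); after release of (1, 0) the pool is (6, 5)
  run P7 (needs (3, 4), free (6, 5)); after release of (3, 2) the pool is (9, 7)


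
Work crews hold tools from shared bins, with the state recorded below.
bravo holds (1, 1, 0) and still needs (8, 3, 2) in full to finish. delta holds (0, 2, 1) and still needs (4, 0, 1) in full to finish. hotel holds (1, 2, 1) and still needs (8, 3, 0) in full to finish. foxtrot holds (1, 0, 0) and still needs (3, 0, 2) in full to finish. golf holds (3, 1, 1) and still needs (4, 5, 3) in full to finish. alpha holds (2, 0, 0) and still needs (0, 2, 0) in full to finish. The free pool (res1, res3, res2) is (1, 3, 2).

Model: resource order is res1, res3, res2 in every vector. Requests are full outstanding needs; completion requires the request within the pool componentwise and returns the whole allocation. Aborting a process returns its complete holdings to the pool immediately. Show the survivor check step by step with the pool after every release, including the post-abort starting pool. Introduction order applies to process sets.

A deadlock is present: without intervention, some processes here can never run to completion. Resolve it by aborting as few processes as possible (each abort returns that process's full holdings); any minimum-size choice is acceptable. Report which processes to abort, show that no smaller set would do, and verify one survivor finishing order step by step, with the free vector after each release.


The answer: abort bravo.
Key observation: hotel was stuck for good until bravo gave back (1, 1, 0); in the order shown it finishes at step 5.
Why nothing smaller works: aborting no one leaves the state deadlocked as given.
The survivors complete as alpha, delta, golf, foxtrot, hotel. Walking it through (starting from the post-abort pool):
  pool = (2, 4, 2)
  run alpha (needs (0, 2, 0), free (2, 4, 2)); after release of (2, 0, 0) the pool is (4, 4, 2)
  run delta (needs (4, 0, 1), free (4, 4, 2)); after release of (0, 2, 1) the pool is (4, 6, 3)
  run golf (needs (4, 5, 3), free (4, 6, 3)); after release of (3, 1, 1) the pool is (7, 7, 4)
  run foxtrot (needs (3, 0, 2), free (7, 7, 4)); after release of (1, 0, 0) the pool is (8, 7, 4)
  run hotel (needs (8, 3, 0), free (8, 7, 4)); after release of (1, 2, 1) the pool is (9, 9, 5)


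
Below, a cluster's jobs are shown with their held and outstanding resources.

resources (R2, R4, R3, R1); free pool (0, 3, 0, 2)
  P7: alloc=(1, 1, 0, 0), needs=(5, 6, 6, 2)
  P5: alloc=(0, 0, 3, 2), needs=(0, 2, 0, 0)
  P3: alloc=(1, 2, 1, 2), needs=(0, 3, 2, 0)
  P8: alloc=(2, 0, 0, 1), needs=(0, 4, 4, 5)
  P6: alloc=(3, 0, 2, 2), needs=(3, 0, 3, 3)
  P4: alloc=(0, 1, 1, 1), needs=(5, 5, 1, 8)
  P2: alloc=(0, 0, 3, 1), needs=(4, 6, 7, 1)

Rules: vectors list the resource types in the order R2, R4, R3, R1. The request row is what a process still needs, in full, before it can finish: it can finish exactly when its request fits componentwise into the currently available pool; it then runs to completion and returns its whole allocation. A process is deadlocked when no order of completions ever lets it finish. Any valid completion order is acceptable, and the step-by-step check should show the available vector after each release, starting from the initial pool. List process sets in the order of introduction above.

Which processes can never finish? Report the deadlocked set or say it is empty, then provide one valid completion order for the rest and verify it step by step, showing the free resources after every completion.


Nothing here is deadlocked.
Key observation: beginning at P5, releases accumulate fast enough that every process eventually fits.
The rest can finish in the order P5, P3, P8, P6, P4, P7, P2. Step-by-step check:
  pool = (0, 3, 0, 2)
  P5 needs (0, 2, 0, 0) <= (0, 3, 0, 2) -> finishes; pool += (0, 0, 3, 2) = (0, 3, 3, 4)
  P3 needs (0, 3, 2, 0) <= (0, 3, 3, 4) -> finishes; pool += (1, 2, 1, 2) = (1, 5, 4, 6)
  P8 needs (0, 4, 4, 5) <= (1, 5, 4, 6) -> finishes; pool += (2, 0, 0, 1) = (3, 5, 4, 7)
  P6 needs (3, 0, 3, 3) <= (3, 5, 4, 7) -> finishes; pool += (3, 0, 2, 2) = (6, 5, 6, 9)
  P4 needs (5, 5, 1, 8) <= (6, 5, 6, 9) -> finishes; pool += (0, 1, 1, 1) = (6, 6, 7, 10)
  P7 needs (5, 6, 6, 2) <= (6, 6, 7, 10) -> finishes; pool += (1, 1, 0, 0) = (7, 7, 7, 10)
  P2 needs (4, 6, 7, 1) <= (7, 7, 7, 10) -> finishes; pool += (0, 0, 3, 1) = (7, 7, 10, 11)


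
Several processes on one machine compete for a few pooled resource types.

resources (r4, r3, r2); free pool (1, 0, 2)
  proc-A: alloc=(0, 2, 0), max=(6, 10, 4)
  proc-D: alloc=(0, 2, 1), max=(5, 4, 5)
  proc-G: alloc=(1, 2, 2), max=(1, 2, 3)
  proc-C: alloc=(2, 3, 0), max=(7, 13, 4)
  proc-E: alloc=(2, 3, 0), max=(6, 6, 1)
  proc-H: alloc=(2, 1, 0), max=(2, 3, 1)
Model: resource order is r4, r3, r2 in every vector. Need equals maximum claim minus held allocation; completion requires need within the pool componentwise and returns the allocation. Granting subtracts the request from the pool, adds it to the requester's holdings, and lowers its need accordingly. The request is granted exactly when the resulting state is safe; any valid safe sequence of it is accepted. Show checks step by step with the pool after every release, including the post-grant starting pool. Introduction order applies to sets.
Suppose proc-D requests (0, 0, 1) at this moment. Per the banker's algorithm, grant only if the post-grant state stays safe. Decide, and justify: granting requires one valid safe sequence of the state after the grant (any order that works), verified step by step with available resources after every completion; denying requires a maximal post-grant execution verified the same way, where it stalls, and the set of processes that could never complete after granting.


GRANT: granting preserves safety; a valid post-grant sequence is proc-G, proc-H, proc-E, proc-D, proc-A, proc-C.
Key observation: granting shrinks the pool to (1, 0, 1), yet proc-G still fits and the chain goes through.
Verifying the post-grant state step by step:
  pool = (1, 0, 1)
  run proc-G (needs (0, 0, 1), free (1, 0, 1)); after release of (1, 2, 2) the pool is (2, 2, 3)
  run proc-H (needs (0, 2, 1), free (2, 2, 3)); after release of (2, 1, 0) the pool is (4, 3, 3)
  run proc-E (needs (4, 3, 1), free (4, 3, 3)); after release of (2, 3, 0) the pool is (6, 6, 3)
  run proc-D (needs (5, 2, 3), free (6, 6, 3)); after release of (0, 2, 2) the pool is (6, 8, 5)
  run proc-A (needs (6, 8, 4), free (6, 8, 5)); after release of (0, 2, 0) the pool is (6, 10, 5)
  run proc-C (needs (5, 10, 4), free (6, 10, 5)); after release of (2, 3, 0) the pool is (8, 13, 5)


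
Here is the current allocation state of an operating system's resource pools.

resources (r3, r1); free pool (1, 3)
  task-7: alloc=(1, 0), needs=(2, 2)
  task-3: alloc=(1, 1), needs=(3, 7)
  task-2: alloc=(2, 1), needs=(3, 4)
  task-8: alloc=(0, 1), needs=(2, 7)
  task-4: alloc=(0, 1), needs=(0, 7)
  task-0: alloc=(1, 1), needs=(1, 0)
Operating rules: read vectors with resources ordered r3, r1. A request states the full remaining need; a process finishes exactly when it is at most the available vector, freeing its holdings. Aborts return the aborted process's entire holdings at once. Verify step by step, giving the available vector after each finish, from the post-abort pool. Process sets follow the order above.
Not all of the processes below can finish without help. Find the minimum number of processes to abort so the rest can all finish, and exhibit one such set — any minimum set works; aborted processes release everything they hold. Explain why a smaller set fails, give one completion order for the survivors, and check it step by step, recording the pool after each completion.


Abort task-3 and task-4.
Key observation: the deadlocked task-8 becomes finishable only because task-3 and task-4 released (1, 2); it completes at step 4 below.
Minimality, checking each single-abort alternative: task-7 alone leaves task-3 blocked (short on r1); task-3 alone leaves task-8 blocked (short on r1); task-2 alone leaves task-3 blocked (short on r1); task-8 alone leaves task-3 blocked (short on r1); task-4 alone leaves task-3 blocked (short on r1); task-0 alone leaves task-3 blocked (short on r1).
One survivor order: task-7, task-0, task-2, task-8. Step-by-step check (post-abort pool first):
  pool = (2, 5)
  run task-7 (needs (2, 2), free (2, 5)); after release of (1, 0) the pool is (3, 5)
  run task-0 (needs (1, 0), free (3, 5)); after release of (1, 1) the pool is (4, 6)
  run task-2 (needs (3, 4), free (4, 6)); after release of (2, 1) the pool is (6, 7)
  run task-8 (needs (2, 7), free (6, 7)); after release of (0, 1) the pool is (6, 8)


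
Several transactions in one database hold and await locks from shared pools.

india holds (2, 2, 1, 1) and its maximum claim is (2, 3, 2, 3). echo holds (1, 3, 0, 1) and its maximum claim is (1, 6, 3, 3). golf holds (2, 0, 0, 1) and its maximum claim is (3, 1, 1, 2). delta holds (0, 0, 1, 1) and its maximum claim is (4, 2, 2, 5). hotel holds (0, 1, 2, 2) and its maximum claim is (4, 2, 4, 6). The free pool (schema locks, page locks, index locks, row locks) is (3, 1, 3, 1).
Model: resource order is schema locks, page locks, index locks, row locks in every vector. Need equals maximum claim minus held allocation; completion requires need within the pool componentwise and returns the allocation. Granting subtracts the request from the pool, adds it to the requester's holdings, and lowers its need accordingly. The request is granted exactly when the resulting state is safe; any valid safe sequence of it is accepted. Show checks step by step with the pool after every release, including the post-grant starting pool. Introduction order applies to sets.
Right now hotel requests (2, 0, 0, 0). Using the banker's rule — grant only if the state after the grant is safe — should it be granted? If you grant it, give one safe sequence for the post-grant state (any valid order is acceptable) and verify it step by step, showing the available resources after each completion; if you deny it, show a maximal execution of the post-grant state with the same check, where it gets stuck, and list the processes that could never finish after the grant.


GRANT: granting preserves safety; a valid post-grant sequence is golf, india, echo, hotel, delta.
Key observation: granting shrinks the pool to (1, 1, 3, 1), yet golf still fits and the chain goes through.
Check on the post-grant state, step by step:
  pool = (1, 1, 3, 1)
  run golf (needs (1, 1, 1, 1), free (1, 1, 3, 1)); after release of (2, 0, 0, 1) the pool is (3, 1, 3, 2)
  run india (needs (0, 1, 1, 2), free (3, 1, 3, 2)); after release of (2, 2, 1, 1) the pool is (5, 3, 4, 3)
  run echo (needs (0, 3, 3, 2), free (5, 3, 4, 3)); after release of (1, 3, 0, 1) the pool is (6, 6, 4, 4)
  run hotel (needs (2, 1, 2, 4), free (6, 6, 4, 4)); after release of (2, 1, 2, 2) the pool is (8, 7, 6, 6)
  run delta (needs (4, 2, 1, 4), free (8, 7, 6, 6)); after release of (0, 0, 1, 1) the pool is (8, 7, 7, 7)


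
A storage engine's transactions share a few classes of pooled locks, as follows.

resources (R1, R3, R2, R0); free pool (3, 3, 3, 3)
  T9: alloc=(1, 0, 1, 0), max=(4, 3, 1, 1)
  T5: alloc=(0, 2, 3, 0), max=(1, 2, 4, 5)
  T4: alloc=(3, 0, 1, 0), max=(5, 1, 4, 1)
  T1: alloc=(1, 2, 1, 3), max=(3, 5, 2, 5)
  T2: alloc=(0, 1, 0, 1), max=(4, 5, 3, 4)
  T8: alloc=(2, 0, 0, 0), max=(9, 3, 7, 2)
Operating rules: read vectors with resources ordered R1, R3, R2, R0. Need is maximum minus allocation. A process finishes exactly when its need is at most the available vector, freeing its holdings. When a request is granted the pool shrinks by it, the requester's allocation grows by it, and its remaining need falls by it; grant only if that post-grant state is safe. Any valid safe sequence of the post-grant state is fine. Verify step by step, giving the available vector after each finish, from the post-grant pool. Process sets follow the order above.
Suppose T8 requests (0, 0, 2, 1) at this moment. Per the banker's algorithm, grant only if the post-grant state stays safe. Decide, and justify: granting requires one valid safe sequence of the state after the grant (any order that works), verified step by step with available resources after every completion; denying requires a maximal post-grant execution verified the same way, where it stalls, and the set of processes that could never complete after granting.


GRANT. The post-grant state is safe; one safe sequence: T9, T1, T4, T2, T5, T8.
Key observation: post-grant, (3, 3, 1, 2) remains, and an order beginning with T9 completes everyone.
Verifying the post-grant state step by step:
  pool = (3, 3, 1, 2)
  T9 needs (3, 3, 0, 1) <= (3, 3, 1, 2) -> finishes; pool += (1, 0, 1, 0) = (4, 3, 2, 2)
  T1 needs (2, 3, 1, 2) <= (4, 3, 2, 2) -> finishes; pool += (1, 2, 1, 3) = (5, 5, 3, 5)
  T4 needs (2, 1, 3, 1) <= (5, 5, 3, 5) -> finishes; pool += (3, 0, 1, 0) = (8, 5, 4, 5)
  T2 needs (4, 4, 3, 3) <= (8, 5, 4, 5) -> finishes; pool += (0, 1, 0, 1) = (8, 6, 4, 6)
  T5 needs (1, 0, 1, 5) <= (8, 6, 4, 6) -> finishes; pool += (0, 2, 3, 0) = (8, 8, 7, 6)
  T8 needs (7, 3, 5, 1) <= (8, 8, 7, 6) -> finishes; pool += (2, 0, 2, 1) = (10, 8, 9, 7)


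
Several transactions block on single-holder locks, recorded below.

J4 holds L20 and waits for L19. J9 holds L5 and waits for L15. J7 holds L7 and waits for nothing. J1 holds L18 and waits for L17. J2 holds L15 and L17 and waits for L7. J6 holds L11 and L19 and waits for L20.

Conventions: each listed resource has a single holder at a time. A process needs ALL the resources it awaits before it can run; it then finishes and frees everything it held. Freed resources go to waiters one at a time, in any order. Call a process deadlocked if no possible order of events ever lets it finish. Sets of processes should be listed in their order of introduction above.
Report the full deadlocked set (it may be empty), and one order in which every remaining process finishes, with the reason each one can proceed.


Deadlocked set: J4 and J6.
Key observation: the loop J4 -> J6 -> J4 blocks itself forever; no other process is dragged down with it.
The rest can finish in the order J7, J2, J1, J9.
Walking it through:
  J7 waits on nothing -> runs at once and releases L7
  J2: everything it awaited (L7) is free; runs, freeing L15 and L17
  J1: everything it awaited (L17) is free; runs, freeing L18
  J9: everything it awaited (L15) is free; runs, freeing L5


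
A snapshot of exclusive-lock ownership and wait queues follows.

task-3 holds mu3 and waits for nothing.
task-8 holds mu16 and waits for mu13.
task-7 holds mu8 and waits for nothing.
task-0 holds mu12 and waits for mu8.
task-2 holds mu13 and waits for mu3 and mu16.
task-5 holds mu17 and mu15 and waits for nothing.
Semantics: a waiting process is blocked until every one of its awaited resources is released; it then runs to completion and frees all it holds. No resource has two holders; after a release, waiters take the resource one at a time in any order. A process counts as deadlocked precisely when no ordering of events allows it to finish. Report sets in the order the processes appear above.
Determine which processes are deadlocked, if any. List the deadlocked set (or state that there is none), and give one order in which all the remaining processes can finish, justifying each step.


The deadlocked set is task-8 and task-2.
Key observation: the knot is the closed ring of waits task-8 -> task-2 -> task-8; no other process is dragged down with it.
The rest can finish in the order task-3, task-5, task-7, task-0.
Walking it through:
  run task-3 (it waits on nothing); releases mu3
  run task-5 (it waits on nothing); releases mu17 and mu15
  run task-7 (it waits on nothing); releases mu8
  task-0 waits on mu8 — all released -> runs and releases mu12


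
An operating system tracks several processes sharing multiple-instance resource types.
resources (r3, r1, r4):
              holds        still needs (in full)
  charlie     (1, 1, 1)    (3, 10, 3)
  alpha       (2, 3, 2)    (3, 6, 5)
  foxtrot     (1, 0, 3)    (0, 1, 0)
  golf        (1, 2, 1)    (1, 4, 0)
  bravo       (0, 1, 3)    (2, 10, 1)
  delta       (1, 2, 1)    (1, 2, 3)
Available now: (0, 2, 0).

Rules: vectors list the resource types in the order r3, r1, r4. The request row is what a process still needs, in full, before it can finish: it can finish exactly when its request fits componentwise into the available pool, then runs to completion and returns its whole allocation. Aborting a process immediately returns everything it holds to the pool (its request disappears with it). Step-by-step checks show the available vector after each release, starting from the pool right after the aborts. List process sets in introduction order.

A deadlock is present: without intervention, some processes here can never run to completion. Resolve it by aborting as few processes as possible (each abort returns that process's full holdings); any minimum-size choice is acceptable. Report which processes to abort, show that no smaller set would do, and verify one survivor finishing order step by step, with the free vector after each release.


Minimum abort set: charlie.
Key observation: the deadlocked bravo becomes finishable only because charlie released (1, 1, 1); it completes at step 5 below.
No smaller set exists: with zero aborts the deadlock remains.
One survivor order: foxtrot, delta, golf, alpha, bravo. Check, step by step (post-abort pool first):
  pool = (1, 3, 1)
  foxtrot: need (0, 1, 0) fits (1, 3, 1); releases (1, 0, 3), pool now (2, 3, 4)
  delta: need (1, 2, 3) fits (2, 3, 4); releases (1, 2, 1), pool now (3, 5, 5)
  golf: need (1, 4, 0) fits (3, 5, 5); releases (1, 2, 1), pool now (4, 7, 6)
  alpha: need (3, 6, 5) fits (4, 7, 6); releases (2, 3, 2), pool now (6, 10, 8)
  bravo: need (2, 10, 1) fits (6, 10, 8); releases (0, 1, 3), pool now (6, 11, 11)


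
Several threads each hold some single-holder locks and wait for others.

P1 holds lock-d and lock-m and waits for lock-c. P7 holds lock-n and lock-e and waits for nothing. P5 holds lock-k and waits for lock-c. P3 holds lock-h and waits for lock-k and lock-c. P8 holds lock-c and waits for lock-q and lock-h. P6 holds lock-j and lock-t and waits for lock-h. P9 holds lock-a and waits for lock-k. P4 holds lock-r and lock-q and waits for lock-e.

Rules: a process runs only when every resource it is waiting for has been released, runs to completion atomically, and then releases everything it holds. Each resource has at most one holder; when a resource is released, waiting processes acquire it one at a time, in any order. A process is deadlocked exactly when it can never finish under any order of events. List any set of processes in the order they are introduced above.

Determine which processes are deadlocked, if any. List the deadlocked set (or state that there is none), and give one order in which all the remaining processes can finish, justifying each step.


Deadlocked set: P1, P5, P3, P8, P6 and P9.
Key observation: nobody on the ring P8 -> P3 -> P5 -> P8 can start until another member finishes, which never happens; P1, P6 and P9 wait into the deadlock from upstream.
A valid finishing order for the others: P7, P4.
Check, step by step:
  P7: no waits; runs immediately, freeing lock-n and lock-e
  run P4 (all its waits — lock-e — are resolved); releases lock-r and lock-q


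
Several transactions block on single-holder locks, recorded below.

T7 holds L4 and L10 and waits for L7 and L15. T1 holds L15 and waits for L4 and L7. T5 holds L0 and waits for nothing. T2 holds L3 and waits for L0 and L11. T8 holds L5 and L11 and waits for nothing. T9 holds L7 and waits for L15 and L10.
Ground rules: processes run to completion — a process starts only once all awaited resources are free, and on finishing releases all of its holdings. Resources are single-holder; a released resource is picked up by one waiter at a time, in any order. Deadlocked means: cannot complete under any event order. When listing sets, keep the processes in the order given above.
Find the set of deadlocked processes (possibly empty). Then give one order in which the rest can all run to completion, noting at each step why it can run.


Deadlocked set: T7, T1 and T9.
Key observation: nobody on the ring T7 -> T1 -> T7 can start until another member finishes, which never happens; T9 is caught in further circular waits.
One completion order for the rest: T5, T8, T2.
Check, step by step:
  run T5 (it waits on nothing); releases L0
  run T8 (it waits on nothing); releases L5 and L11
  T2: everything it awaited (L0 and L11) is free; runs, freeing L3


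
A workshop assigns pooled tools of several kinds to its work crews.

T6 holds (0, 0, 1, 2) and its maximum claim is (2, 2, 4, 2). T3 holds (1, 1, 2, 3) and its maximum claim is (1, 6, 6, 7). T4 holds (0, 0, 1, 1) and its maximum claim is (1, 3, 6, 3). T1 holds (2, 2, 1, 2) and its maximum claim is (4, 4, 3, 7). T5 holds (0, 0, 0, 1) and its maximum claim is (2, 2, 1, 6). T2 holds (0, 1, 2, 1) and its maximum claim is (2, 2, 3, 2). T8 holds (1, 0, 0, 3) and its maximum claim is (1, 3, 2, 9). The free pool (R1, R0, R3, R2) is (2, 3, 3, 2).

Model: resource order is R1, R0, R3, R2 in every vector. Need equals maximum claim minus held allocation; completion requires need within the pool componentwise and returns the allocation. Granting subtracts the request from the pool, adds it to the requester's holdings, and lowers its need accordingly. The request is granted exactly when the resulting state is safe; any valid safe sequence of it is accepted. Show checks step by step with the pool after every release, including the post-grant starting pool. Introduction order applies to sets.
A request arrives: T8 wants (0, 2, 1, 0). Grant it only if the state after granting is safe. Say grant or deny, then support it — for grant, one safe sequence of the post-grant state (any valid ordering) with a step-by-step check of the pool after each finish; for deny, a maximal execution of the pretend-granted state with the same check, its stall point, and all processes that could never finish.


GRANT: granting preserves safety; a valid post-grant sequence is T2, T6, T1, T5, T8, T3, T4.
Key observation: post-grant, (2, 1, 2, 2) remains, and an order beginning with T2 completes everyone.
Verifying the post-grant state step by step:
  pool = (2, 1, 2, 2)
  T2: need (2, 1, 1, 1) fits (2, 1, 2, 2); releases (0, 1, 2, 1), pool now (2, 2, 4, 3)
  T6: need (2, 2, 3, 0) fits (2, 2, 4, 3); releases (0, 0, 1, 2), pool now (2, 2, 5, 5)
  T1: need (2, 2, 2, 5) fits (2, 2, 5, 5); releases (2, 2, 1, 2), pool now (4, 4, 6, 7)
  T5: need (2, 2, 1, 5) fits (4, 4, 6, 7); releases (0, 0, 0, 1), pool now (4, 4, 6, 8)
  T8: need (0, 1, 1, 6) fits (4, 4, 6, 8); releases (1, 2, 1, 3), pool now (5, 6, 7, 11)
  T3: need (0, 5, 4, 4) fits (5, 6, 7, 11); releases (1, 1, 2, 3), pool now (6, 7, 9, 14)
  T4: need (1, 3, 5, 2) fits (6, 7, 9, 14); releases (0, 0, 1, 1), pool now (6, 7, 10, 15)


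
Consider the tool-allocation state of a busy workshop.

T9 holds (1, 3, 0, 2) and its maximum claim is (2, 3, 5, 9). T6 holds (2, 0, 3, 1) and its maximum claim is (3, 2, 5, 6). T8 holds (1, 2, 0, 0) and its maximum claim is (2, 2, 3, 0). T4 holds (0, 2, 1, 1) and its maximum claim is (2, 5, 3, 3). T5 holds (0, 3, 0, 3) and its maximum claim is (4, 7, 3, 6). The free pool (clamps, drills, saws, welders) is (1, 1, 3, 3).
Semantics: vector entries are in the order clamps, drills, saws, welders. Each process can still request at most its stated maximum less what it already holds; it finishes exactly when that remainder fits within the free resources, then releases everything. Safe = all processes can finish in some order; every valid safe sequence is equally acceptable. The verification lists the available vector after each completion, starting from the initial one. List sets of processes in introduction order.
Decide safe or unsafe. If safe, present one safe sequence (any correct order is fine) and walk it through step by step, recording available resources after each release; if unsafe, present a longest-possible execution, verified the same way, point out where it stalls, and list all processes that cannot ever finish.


The state is UNSAFE.
Key observation: after T8, T4 the pool peaks at (2, 5, 4, 4), and each blocked process is short somewhere: T9 on saws, welders; T6 on welders; T5 on clamps.
Going as far as possible: T8, T4; after that, nothing fits. Verifying each step:
  pool = (1, 1, 3, 3)
  run T8 (needs (1, 0, 3, 0), free (1, 1, 3, 3)); after release of (1, 2, 0, 0) the pool is (2, 3, 3, 3)
  run T4 (needs (2, 3, 2, 2), free (2, 3, 3, 3)); after release of (0, 2, 1, 1) the pool is (2, 5, 4, 4)
  blocked: T9 wants (1, 0, 5, 7), pool (2, 5, 4, 4) — not enough saws and welders
  blocked: T6 wants (1, 2, 2, 5), pool (2, 5, 4, 4) — not enough welders
  blocked: T5 wants (4, 4, 3, 3), pool (2, 5, 4, 4) — not enough clamps
Never able to finish: T9, T6 and T5.


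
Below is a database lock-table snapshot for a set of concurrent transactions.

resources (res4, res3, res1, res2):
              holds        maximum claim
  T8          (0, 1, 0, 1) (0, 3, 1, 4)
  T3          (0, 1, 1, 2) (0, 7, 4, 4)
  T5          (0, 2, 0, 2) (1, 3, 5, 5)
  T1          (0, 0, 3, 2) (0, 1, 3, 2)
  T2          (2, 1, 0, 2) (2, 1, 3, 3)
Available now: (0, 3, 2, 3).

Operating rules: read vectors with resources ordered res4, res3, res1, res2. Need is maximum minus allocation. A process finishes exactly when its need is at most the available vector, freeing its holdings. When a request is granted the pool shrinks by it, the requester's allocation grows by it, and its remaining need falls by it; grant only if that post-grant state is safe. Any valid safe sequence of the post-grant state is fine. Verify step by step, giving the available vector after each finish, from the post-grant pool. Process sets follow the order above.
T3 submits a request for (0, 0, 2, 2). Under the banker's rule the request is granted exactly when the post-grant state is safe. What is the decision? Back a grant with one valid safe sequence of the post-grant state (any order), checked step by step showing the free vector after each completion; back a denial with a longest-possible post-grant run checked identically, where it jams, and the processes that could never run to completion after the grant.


DENY — the pretend-granted state is unsafe.
Key observation: after T1, T8, T2 the pool peaks at (2, 5, 3, 6), and each blocked process is short somewhere: T3 on res3; T5 on res1.
After a pretend grant, a maximal execution: T1, T8, T2 — then nothing else fits. Walking it through:
  pool = (0, 3, 0, 1)
  T1 needs (0, 1, 0, 0) <= (0, 3, 0, 1) -> finishes; pool += (0, 0, 3, 2) = (0, 3, 3, 3)
  T8 needs (0, 2, 1, 3) <= (0, 3, 3, 3) -> finishes; pool += (0, 1, 0, 1) = (0, 4, 3, 4)
  T2 needs (0, 0, 3, 1) <= (0, 4, 3, 4) -> finishes; pool += (2, 1, 0, 2) = (2, 5, 3, 6)
  T3 cannot run: need (0, 6, 1, 0) vs free (2, 5, 3, 6) (insufficient res3)
  T5 cannot run: need (1, 1, 5, 3) vs free (2, 5, 3, 6) (insufficient res1)
Processes that could never finish after the grant: T3 and T5.


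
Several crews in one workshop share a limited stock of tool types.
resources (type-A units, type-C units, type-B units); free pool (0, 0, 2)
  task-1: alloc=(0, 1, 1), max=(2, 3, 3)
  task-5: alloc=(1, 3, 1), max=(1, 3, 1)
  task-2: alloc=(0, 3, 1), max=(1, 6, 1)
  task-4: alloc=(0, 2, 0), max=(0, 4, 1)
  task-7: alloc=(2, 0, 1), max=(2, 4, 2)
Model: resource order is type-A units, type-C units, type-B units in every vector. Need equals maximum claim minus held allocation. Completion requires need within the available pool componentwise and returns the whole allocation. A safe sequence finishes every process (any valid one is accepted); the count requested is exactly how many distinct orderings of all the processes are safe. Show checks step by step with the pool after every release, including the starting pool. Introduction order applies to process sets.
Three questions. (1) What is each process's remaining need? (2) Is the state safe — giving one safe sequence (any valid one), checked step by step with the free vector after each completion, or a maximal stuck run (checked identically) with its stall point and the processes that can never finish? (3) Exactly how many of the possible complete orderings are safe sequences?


(1) Need matrix, components ordered type-A units, type-C units, type-B units:
  task-1: (2, 2, 2)
  task-5: (0, 0, 0)
  task-2: (1, 3, 0)
  task-4: (0, 2, 1)
  task-7: (0, 4, 1)
(2) The state is SAFE; one workable sequence: task-5, task-4, task-7, task-1, task-2.
Key observation: the order never hits an exact fit; task-4 is the first step at the minimum slack of 1 on its requested resources ((0, 2, 1), (1, 3, 3) free).
Walking it through:
  pool = (0, 0, 2)
  task-5 needs (0, 0, 0) <= (0, 0, 2) -> finishes; pool += (1, 3, 1) = (1, 3, 3)
  task-4 needs (0, 2, 1) <= (1, 3, 3) -> finishes; pool += (0, 2, 0) = (1, 5, 3)
  task-7 needs (0, 4, 1) <= (1, 5, 3) -> finishes; pool += (2, 0, 1) = (3, 5, 4)
  task-1 needs (2, 2, 2) <= (3, 5, 4) -> finishes; pool += (0, 1, 1) = (3, 6, 5)
  task-2 needs (1, 3, 0) <= (3, 6, 5) -> finishes; pool += (0, 3, 1) = (3, 9, 6)
(3) The exact count: 6 of the possible complete orderings are safe sequences.


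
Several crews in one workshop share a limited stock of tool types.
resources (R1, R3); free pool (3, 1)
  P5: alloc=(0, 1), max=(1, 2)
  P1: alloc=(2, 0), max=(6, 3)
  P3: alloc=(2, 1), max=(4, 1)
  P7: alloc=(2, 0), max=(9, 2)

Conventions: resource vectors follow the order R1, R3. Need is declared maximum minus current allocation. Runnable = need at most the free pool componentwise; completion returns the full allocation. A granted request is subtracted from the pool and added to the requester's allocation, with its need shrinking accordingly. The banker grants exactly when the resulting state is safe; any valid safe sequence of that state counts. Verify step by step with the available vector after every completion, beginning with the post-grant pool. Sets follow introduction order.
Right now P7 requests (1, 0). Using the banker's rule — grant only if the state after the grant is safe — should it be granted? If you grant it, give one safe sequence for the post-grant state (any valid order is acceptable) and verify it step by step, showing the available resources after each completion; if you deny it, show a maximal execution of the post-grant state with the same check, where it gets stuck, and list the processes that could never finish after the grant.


GRANT: granting preserves safety; a valid post-grant sequence is P3, P5, P1, P7.
Key observation: (2, 1) free after granting still covers P3 first, and each release covers the next.
Verifying the post-grant state step by step:
  pool = (2, 1)
  P3: need (2, 0) fits (2, 1); releases (2, 1), pool now (4, 2)
  P5: need (1, 1) fits (4, 2); releases (0, 1), pool now (4, 3)
  P1: need (4, 3) fits (4, 3); releases (2, 0), pool now (6, 3)
  P7: need (6, 2) fits (6, 3); releases (3, 0), pool now (9, 3)
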